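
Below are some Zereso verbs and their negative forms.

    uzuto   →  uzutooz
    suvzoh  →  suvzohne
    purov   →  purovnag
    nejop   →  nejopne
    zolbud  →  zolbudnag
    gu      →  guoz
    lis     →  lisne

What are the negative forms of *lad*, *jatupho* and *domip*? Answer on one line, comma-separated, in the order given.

ladnag, jatuphooz, domipne

The pattern is voicing of the final sound: -ne when the stem ends in a voiceless consonant (*suvzoh*, *nejop*, *lis*); -nag when the stem ends in a voiced consonant (*purov*, *zolbud*); -oz when the stem ends in a vowel (*uzuto*, *gu*).
*lad* — final sound /d/ (a voiced consonant) → -nag → *ladnag*.
*jatupho*: final sound = /o/, a vowel → -oz → *jatuphooz*.
Since the final sound of *domip* is /p/ (a voiceless consonant), it takes -ne, giving *domipne*.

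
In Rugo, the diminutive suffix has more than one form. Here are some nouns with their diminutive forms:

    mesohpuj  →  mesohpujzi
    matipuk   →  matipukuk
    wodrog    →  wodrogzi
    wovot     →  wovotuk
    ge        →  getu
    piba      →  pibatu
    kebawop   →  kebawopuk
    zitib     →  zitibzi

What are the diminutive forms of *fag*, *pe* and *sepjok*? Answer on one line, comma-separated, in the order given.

Looking at the final sound of each stem: -uk when the stem ends in a voiceless consonant (*matipuk*, *wovot*, *kebawop*); -zi when the stem ends in a voiced consonant (*mesohpuj*, *wodrog*, *zitib*); -tu when the stem ends in a vowel (*ge*, *piba*).
Since the final sound of *fag* is /g/ (a voiced consonant), it takes -zi, giving *fagzi*.
*pe* — final sound /e/ (a vowel) → -tu → *petu*.
*sepjok*: final sound = /k/, a voiceless consonant → -uk → *sepjokuk*.

fagzi, petu, sepjokuk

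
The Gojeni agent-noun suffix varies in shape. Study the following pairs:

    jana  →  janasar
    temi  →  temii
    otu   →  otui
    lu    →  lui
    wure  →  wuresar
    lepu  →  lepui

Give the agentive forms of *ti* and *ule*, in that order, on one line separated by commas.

tii, ulesar

The alternation tracks the last vowel of the stem — -i when the last vowel of the stem is a high vowel (*temi*, *otu*, *lu*, *lepu*); -sar when the last vowel of the stem is a non-high vowel (*jana*, *wure*).
Since the last vowel of *ti* is /i/ (a high vowel), it takes -i, giving *tii*.
The last vowel of *ule* is /e/, which is a non-high vowel, so the suffix is -sar, giving *ulesar*.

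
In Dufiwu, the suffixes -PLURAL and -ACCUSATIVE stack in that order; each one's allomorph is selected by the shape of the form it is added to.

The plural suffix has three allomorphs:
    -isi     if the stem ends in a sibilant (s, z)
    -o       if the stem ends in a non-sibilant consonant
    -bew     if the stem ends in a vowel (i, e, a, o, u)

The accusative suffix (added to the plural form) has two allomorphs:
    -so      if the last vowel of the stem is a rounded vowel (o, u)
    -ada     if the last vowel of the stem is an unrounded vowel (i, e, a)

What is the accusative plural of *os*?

osisiada

*os*: final sound = /s/, a sibilant → -isi → *osisi*.
Since the last vowel of the plural form *osisi* is /i/ (an unrounded vowel), it takes -ada, giving *osisiada*.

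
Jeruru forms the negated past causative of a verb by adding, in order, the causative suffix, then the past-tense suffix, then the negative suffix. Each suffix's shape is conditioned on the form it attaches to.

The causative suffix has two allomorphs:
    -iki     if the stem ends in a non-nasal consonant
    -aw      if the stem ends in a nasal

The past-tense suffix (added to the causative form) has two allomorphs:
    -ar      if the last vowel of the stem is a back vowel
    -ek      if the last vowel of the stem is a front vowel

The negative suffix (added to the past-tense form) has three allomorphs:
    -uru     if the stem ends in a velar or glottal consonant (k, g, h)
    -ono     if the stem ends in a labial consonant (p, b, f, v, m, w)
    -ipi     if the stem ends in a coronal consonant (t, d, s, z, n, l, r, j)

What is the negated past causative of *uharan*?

uharanawaripi

Since the final consonant of *uharan* is /n/ (a nasal), it takes -aw, giving *uharanaw*.
The causative form *uharanaw* — last vowel /a/ (a back vowel) → -ar → *uharanawar*.
Since the final consonant of the past-tense form *uharanawar* is /r/ (coronal), it takes -ipi, giving *uharanawaripi*.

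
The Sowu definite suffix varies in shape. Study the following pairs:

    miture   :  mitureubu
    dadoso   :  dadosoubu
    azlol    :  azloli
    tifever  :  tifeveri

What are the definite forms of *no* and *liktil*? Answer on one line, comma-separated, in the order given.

The suffix is conditioned by the final sound: -i when the stem ends in a consonant (*azlol*, *tifever*); -ubu when the stem ends in a vowel (*miture*, *dadoso*).
Since the final sound of *no* is /o/ (a vowel), it takes -ubu, giving *noubu*.
Since the final sound of *liktil* is /l/ (a consonant), it takes -i, giving *liktili*.

noubu, liktili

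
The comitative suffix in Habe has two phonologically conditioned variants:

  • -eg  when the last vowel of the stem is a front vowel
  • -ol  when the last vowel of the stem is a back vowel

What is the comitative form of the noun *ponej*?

ponejeg

*ponej* — last vowel /e/ (a front vowel) → -eg → *ponejeg*.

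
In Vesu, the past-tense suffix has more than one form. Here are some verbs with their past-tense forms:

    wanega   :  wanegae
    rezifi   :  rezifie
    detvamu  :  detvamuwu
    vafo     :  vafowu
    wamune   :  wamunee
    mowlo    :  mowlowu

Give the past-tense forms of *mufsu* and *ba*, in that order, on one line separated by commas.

mufsuwu, bae

The pattern is rounding harmony: -wu when the last vowel of the stem is a rounded vowel (*detvamu*, *vafo*, *mowlo*); -e when the last vowel of the stem is an unrounded vowel (*wanega*, *rezifi*, *wamune*).
*mufsu*: last vowel = /u/, a rounded vowel → -wu → *mufsuwu*.
*ba* — last vowel /a/ (an unrounded vowel) → -e → *bae*.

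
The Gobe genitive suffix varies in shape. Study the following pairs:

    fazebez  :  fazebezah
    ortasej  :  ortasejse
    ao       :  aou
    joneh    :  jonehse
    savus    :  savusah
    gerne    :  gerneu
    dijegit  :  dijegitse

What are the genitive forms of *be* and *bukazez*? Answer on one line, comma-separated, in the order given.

beu, bukazezah

The suffix is conditioned by the final sound: -ah when the stem ends in a sibilant (*fazebez*, *savus*); -se when the stem ends in a non-sibilant consonant (*ortasej*, *joneh*, *dijegit*); -u when the stem ends in a vowel (*ao*, *gerne*).
The final sound of *be* is /e/, which is a vowel, so the suffix is -u, giving *beu*.
*bukazez*: final sound = /z/, a sibilant → -ah → *bukazezah*.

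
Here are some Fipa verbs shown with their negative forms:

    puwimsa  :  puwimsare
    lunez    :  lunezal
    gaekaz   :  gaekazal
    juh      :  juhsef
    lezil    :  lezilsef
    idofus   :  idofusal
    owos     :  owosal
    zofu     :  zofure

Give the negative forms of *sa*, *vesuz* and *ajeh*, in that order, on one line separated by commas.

The pattern is sibilance of the final sound: -al when the stem ends in a sibilant (*lunez*, *gaekaz*, *idofus*, *owos*); -sef when the stem ends in a non-sibilant consonant (*juh*, *lezil*); -re when the stem ends in a vowel (*puwimsa*, *zofu*).
*sa*: final sound = /a/, a vowel → -re → *sare*.
*vesuz*: final sound = /z/, a sibilant → -al → *vesuzal*.
*ajeh* — final sound /h/ (a non-sibilant consonant) → -sef → *ajehsef*.

sare, vesuzal, ajehsef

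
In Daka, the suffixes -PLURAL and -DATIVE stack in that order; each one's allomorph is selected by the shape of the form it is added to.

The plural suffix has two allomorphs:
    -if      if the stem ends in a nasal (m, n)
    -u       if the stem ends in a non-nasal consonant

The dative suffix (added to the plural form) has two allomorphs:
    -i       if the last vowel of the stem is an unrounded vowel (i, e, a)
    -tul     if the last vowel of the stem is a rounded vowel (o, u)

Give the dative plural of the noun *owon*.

owonifi

*owon*: final consonant = /n/, a nasal → -if → *owonif*.
Since the last vowel of the plural form *owonif* is /i/ (an unrounded vowel), it takes -i, giving *owonifi*.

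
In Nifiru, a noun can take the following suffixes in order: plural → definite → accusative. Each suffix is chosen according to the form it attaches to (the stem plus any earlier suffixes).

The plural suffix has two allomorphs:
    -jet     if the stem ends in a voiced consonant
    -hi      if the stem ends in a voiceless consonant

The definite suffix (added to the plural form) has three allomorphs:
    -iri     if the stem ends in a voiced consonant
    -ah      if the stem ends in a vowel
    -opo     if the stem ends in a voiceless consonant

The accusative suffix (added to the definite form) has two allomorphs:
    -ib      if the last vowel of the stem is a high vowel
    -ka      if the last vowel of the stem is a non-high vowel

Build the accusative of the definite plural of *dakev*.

*dakev*: final consonant = /v/, voiced → -jet → *dakevjet*.
Since the final sound of the plural form *dakevjet* is /t/ (a voiceless consonant), it takes -opo, giving *dakevjetopo*.
The definite form *dakevjetopo* — last vowel /o/ (a non-high vowel) → -ka → *dakevjetopoka*.

dakevjetopoka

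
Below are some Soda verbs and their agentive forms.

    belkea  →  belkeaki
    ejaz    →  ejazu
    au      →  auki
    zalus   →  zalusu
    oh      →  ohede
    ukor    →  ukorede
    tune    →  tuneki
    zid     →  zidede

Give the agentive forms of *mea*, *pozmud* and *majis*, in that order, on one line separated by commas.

Looking at the final sound of each stem: -u when the stem ends in a sibilant (*ejaz*, *zalus*); -ede when the stem ends in a non-sibilant consonant (*oh*, *ukor*, *zid*); -ki when the stem ends in a vowel (*belkea*, *au*, *tune*).
*mea*: final sound = /a/, a vowel → -ki → *meaki*.
*pozmud*: final sound = /d/, a non-sibilant consonant → -ede → *pozmudede*.
*majis* — final sound /s/ (a sibilant) → -u → *majisu*.

meaki, pozmudede, majisu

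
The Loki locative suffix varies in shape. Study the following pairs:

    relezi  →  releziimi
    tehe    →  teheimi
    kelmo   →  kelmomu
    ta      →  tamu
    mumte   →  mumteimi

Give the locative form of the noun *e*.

eimi

The suffix is conditioned by the last vowel: -imi when the last vowel of the stem is a front vowel (*relezi*, *tehe*, *mumte*); -mu when the last vowel of the stem is a back vowel (*kelmo*, *ta*).
Since the last vowel of *e* is /e/ (a front vowel), it takes -imi, giving *eimi*.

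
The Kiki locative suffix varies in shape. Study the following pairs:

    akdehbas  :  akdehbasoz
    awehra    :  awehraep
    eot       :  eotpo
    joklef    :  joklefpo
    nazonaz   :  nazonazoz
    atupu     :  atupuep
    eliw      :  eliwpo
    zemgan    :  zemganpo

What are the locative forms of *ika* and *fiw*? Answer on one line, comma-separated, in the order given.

ikaep, fiwpo

The alternation tracks the final sound of the stem — -oz when the stem ends in a sibilant (*akdehbas*, *nazonaz*); -po when the stem ends in a non-sibilant consonant (*eot*, *joklef*, *eliw*, *zemgan*); -ep when the stem ends in a vowel (*awehra*, *atupu*).
The final sound of *ika* is /a/, which is a vowel, so the suffix is -ep, giving *ikaep*.
Since the final sound of *fiw* is /w/ (a non-sibilant consonant), it takes -po, giving *fiwpo*.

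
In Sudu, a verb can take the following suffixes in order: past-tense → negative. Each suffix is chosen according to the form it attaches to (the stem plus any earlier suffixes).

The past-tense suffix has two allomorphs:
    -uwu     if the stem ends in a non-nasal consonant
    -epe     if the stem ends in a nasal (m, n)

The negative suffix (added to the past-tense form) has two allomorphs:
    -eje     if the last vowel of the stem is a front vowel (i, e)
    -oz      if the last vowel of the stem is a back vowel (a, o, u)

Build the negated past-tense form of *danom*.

Since the final consonant of *danom* is /m/ (a nasal), it takes -epe, giving *danomepe*.
The last vowel of the past-tense form *danomepe* is /e/, which is a front vowel, so the negative suffix is -eje, giving *danomepeeje*.

danomepeeje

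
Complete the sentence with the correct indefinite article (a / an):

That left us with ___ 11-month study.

an

The indefinite article is chosen by the initial *sound* of the following word, not its spelling.
The number *11* is spoken "eleven", beginning with /ɪˈlɛvən/ — a vowel sound.
So the article is *an*: That left us with an 11-month study.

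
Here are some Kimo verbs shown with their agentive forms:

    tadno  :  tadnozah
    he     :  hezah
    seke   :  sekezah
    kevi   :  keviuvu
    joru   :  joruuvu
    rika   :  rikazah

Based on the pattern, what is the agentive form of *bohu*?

The suffix is conditioned by the last vowel: -uvu when the last vowel of the stem is a high vowel (*kevi*, *joru*); -zah when the last vowel of the stem is a non-high vowel (*tadno*, *he*, *seke*, *rika*).
Since the last vowel of *bohu* is /u/ (a high vowel), it takes -uvu, giving *bohuuvu*.

bohuuvu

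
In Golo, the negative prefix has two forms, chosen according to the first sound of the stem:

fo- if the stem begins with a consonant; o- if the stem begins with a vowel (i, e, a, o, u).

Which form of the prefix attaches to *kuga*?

fo-

*kuga*: first sound = /k/, a consonant → fo-.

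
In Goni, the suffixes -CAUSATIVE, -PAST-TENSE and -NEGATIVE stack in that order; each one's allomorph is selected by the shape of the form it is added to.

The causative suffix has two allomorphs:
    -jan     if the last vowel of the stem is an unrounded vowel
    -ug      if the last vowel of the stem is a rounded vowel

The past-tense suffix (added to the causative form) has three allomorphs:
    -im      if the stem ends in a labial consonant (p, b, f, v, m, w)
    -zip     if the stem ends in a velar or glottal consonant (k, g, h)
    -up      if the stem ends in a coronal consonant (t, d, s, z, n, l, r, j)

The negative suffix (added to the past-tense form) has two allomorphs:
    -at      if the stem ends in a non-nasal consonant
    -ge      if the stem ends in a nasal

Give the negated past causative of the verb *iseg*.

isegjanupat

*iseg* — last vowel /e/ (an unrounded vowel) → -jan → *isegjan*.
The causative form *isegjan*: final consonant = /n/, coronal → -up → *isegjanup*.
The past-tense form *isegjanup*: final consonant = /p/, non-nasal → -at → *isegjanupat*.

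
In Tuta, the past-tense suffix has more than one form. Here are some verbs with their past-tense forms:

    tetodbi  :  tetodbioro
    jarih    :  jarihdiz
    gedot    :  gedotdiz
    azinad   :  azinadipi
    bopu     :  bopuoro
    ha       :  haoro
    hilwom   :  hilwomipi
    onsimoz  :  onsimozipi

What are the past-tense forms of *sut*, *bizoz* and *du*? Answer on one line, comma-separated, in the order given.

sutdiz, bizozipi, duoro

The pattern is voicing of the final sound: -diz when the stem ends in a voiceless consonant (*jarih*, *gedot*); -ipi when the stem ends in a voiced consonant (*azinad*, *hilwom*, *onsimoz*); -oro when the stem ends in a vowel (*tetodbi*, *bopu*, *ha*).
*sut*: final sound = /t/, a voiceless consonant → -diz → *sutdiz*.
*bizoz*: final sound = /z/, a voiced consonant → -ipi → *bizozipi*.
The final sound of *du* is /u/, which is a vowel, so the suffix is -oro, giving *duoro*.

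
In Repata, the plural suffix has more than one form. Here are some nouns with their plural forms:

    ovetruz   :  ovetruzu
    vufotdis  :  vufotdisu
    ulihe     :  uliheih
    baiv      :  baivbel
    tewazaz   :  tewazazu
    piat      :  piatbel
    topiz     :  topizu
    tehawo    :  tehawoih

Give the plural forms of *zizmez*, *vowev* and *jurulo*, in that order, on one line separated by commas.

The pattern is sibilance of the final sound: -u when the stem ends in a sibilant (*ovetruz*, *vufotdis*, *tewazaz*, *topiz*); -bel when the stem ends in a non-sibilant consonant (*baiv*, *piat*); -ih when the stem ends in a vowel (*ulihe*, *tehawo*).
*zizmez* — final sound /z/ (a sibilant) → -u → *zizmezu*.
*vowev*: final sound = /v/, a non-sibilant consonant → -bel → *vowevbel*.
*jurulo* — final sound /o/ (a vowel) → -ih → *juruloih*.

zizmezu, vowevbel, juruloih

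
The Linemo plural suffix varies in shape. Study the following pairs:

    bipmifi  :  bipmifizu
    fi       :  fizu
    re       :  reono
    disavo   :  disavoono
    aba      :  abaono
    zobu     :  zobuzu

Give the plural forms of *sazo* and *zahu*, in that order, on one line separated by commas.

sazoono, zahuzu

The alternation tracks the last vowel of the stem — -zu when the last vowel of the stem is a high vowel (*bipmifi*, *fi*, *zobu*); -ono when the last vowel of the stem is a non-high vowel (*re*, *disavo*, *aba*).
Since the last vowel of *sazo* is /o/ (a non-high vowel), it takes -ono, giving *sazoono*.
Since the last vowel of *zahu* is /u/ (a high vowel), it takes -zu, giving *zahuzu*.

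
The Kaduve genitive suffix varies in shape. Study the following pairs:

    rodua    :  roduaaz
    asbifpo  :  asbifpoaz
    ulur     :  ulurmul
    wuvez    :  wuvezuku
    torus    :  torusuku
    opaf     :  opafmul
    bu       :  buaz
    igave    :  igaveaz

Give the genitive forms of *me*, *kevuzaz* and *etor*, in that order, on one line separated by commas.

meaz, kevuzazuku, etormul

The alternation tracks the final sound of the stem — -uku when the stem ends in a sibilant (*wuvez*, *torus*); -mul when the stem ends in a non-sibilant consonant (*ulur*, *opaf*); -az when the stem ends in a vowel (*rodua*, *asbifpo*, *bu*, *igave*).
Since the final sound of *me* is /e/ (a vowel), it takes -az, giving *meaz*.
*kevuzaz*: final sound = /z/, a sibilant → -uku → *kevuzazuku*.
The final sound of *etor* is /r/, which is a non-sibilant consonant, so the suffix is -mul, giving *etormul*.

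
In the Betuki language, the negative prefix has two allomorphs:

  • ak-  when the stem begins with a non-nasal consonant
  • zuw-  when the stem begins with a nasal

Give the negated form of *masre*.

Since the first consonant of *masre* is /m/ (a nasal), it takes zuw-, giving *zuwmasre*.

zuwmasre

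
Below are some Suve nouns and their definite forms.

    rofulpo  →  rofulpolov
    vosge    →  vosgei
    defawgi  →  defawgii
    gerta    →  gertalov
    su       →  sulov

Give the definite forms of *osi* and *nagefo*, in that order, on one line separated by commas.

osii, nagefolov

Looking at the last vowel of each stem: -i when the last vowel of the stem is a front vowel (*vosge*, *defawgi*); -lov when the last vowel of the stem is a back vowel (*rofulpo*, *gerta*, *su*).
*osi*: last vowel = /i/, a front vowel → -i → *osii*.
The last vowel of *nagefo* is /o/, which is a back vowel, so the suffix is -lov, giving *nagefolov*.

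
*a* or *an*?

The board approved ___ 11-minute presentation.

an

The indefinite article is chosen by the initial *sound* of the following word, not its spelling.
The number *11* is spoken "eleven", beginning with /ɪˈlɛvən/ — a vowel sound.
So the article is *an*: The board approved an 11-minute presentation.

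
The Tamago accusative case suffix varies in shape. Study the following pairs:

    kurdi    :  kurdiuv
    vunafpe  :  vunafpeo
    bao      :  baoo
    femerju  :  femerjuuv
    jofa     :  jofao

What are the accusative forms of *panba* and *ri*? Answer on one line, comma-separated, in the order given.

Looking at the last vowel of each stem: -uv when the last vowel of the stem is a high vowel (*kurdi*, *femerju*); -o when the last vowel of the stem is a non-high vowel (*vunafpe*, *bao*, *jofa*).
The last vowel of *panba* is /a/, which is a non-high vowel, so the suffix is -o, giving *panbao*.
Since the last vowel of *ri* is /i/ (a high vowel), it takes -uv, giving *riuv*.

panbao, riuv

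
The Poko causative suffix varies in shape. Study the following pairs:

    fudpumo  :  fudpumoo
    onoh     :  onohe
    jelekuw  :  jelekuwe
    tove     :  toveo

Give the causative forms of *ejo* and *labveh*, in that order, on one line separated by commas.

ejoo, labvehe

The suffix is conditioned by the final sound: -e when the stem ends in a consonant (*onoh*, *jelekuw*); -o when the stem ends in a vowel (*fudpumo*, *tove*).
The final sound of *ejo* is /o/, which is a vowel, so the suffix is -o, giving *ejoo*.
The final sound of *labveh* is /h/, which is a consonant, so the suffix is -e, giving *labvehe*.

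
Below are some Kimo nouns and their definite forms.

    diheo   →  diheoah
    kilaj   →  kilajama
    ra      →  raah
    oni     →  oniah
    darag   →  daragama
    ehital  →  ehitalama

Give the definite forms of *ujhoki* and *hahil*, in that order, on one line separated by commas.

The suffix is conditioned by the final sound: -ama when the stem ends in a consonant (*kilaj*, *darag*, *ehital*); -ah when the stem ends in a vowel (*diheo*, *ra*, *oni*).
The final sound of *ujhoki* is /i/, which is a vowel, so the suffix is -ah, giving *ujhokiah*.
Since the final sound of *hahil* is /l/ (a consonant), it takes -ama, giving *hahilama*.

ujhokiah, hahilama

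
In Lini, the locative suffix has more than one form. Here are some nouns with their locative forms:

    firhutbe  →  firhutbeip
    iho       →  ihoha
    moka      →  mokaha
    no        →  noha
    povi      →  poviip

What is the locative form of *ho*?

hoha

The alternation tracks the last vowel of the stem — -ip when the last vowel of the stem is a front vowel (*firhutbe*, *povi*); -ha when the last vowel of the stem is a back vowel (*iho*, *moka*, *no*).
Since the last vowel of *ho* is /o/ (a back vowel), it takes -ha, giving *hoha*.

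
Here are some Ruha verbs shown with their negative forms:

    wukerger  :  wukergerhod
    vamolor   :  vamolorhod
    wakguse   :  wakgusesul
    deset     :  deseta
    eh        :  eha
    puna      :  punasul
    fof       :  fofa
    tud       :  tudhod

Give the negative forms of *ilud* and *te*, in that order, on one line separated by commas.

The alternation tracks the final sound of the stem — -a when the stem ends in a voiceless consonant (*deset*, *eh*, *fof*); -hod when the stem ends in a voiced consonant (*wukerger*, *vamolor*, *tud*); -sul when the stem ends in a vowel (*wakguse*, *puna*).
*ilud* — final sound /d/ (a voiced consonant) → -hod → *iludhod*.
*te*: final sound = /e/, a vowel → -sul → *tesul*.

iludhod, tesul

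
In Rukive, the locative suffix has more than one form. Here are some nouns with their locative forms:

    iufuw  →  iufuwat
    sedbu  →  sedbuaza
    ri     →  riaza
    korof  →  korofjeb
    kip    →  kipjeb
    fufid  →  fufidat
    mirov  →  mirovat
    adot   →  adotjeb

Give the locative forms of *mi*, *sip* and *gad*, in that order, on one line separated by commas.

miaza, sipjeb, gadat

The pattern is voicing of the final sound: -jeb when the stem ends in a voiceless consonant (*korof*, *kip*, *adot*); -at when the stem ends in a voiced consonant (*iufuw*, *fufid*, *mirov*); -aza when the stem ends in a vowel (*sedbu*, *ri*).
The final sound of *mi* is /i/, which is a vowel, so the suffix is -aza, giving *miaza*.
*sip* — final sound /p/ (a voiceless consonant) → -jeb → *sipjeb*.
*gad* — final sound /d/ (a voiced consonant) → -at → *gadat*.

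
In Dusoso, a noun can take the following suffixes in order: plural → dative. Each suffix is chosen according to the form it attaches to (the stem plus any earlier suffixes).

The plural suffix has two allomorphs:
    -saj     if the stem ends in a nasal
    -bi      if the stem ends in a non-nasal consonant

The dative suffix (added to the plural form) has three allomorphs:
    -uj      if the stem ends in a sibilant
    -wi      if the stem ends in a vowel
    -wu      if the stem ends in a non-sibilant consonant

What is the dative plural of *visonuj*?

The final consonant of *visonuj* is /j/, which is non-nasal, so the plural suffix is -bi, giving *visonujbi*.
The final sound of the plural form *visonujbi* is /i/, which is a vowel, so the dative suffix is -wi, giving *visonujbiwi*.

visonujbiwi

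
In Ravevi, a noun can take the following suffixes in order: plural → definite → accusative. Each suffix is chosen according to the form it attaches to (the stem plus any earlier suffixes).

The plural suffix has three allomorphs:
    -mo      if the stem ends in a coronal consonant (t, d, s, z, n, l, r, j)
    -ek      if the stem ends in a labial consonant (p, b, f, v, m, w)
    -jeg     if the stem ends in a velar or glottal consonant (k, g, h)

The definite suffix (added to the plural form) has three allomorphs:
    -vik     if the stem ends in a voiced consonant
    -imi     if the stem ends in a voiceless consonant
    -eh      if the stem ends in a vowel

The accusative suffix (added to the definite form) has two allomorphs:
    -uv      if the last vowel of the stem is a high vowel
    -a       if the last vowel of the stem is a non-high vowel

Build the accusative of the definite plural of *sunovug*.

The final consonant of *sunovug* is /g/, which is velar/glottal, so the plural suffix is -jeg, giving *sunovugjeg*.
The plural form *sunovugjeg* — final sound /g/ (a voiced consonant) → -vik → *sunovugjegvik*.
The last vowel of the definite form *sunovugjegvik* is /i/, which is a high vowel, so the accusative suffix is -uv, giving *sunovugjegvikuv*.

sunovugjegvikuv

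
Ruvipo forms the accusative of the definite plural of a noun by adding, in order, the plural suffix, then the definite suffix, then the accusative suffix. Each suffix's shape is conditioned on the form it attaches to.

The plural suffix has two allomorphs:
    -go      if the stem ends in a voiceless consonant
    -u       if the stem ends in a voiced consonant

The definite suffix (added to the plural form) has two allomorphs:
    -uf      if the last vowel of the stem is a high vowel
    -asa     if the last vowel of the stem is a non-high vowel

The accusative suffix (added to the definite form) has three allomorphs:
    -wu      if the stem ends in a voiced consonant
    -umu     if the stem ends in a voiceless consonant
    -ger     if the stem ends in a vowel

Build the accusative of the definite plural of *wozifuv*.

wozifuvuufumu

The final consonant of *wozifuv* is /v/, which is voiced, so the plural suffix is -u, giving *wozifuvu*.
The plural form *wozifuvu* — last vowel /u/ (a high vowel) → -uf → *wozifuvuuf*.
The definite form *wozifuvuuf* — final sound /f/ (a voiceless consonant) → -umu → *wozifuvuufumu*.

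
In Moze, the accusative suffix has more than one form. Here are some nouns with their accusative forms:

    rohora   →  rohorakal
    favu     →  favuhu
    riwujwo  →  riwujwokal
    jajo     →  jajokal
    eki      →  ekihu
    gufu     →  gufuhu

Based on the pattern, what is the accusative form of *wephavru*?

The pattern is height harmony: -hu when the last vowel of the stem is a high vowel (*favu*, *eki*, *gufu*); -kal when the last vowel of the stem is a non-high vowel (*rohora*, *riwujwo*, *jajo*).
*wephavru* — last vowel /u/ (a high vowel) → -hu → *wephavruhu*.

wephavruhu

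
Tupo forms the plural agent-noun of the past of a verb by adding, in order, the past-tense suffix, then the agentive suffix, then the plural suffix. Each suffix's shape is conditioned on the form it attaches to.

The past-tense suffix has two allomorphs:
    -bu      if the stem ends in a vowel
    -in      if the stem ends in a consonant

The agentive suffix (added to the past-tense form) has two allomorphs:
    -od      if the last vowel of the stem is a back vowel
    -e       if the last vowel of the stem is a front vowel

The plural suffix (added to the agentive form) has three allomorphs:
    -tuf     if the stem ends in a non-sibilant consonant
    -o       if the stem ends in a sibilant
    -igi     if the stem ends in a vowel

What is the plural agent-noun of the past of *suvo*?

*suvo*: final sound = /o/, a vowel → -bu → *suvobu*.
Since the last vowel of the past-tense form *suvobu* is /u/ (a back vowel), it takes -od, giving *suvobuod*.
Since the final sound of the agentive form *suvobuod* is /d/ (a non-sibilant consonant), it takes -tuf, giving *suvobuodtuf*.

suvobuodtuf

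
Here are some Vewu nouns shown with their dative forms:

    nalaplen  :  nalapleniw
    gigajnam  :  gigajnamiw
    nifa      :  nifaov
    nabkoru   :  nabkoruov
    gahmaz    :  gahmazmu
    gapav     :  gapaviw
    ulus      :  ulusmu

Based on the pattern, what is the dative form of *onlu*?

onluov

The pattern is sibilance of the final sound: -mu when the stem ends in a sibilant (*gahmaz*, *ulus*); -iw when the stem ends in a non-sibilant consonant (*nalaplen*, *gigajnam*, *gapav*); -ov when the stem ends in a vowel (*nifa*, *nabkoru*).
The final sound of *onlu* is /u/, which is a vowel, so the suffix is -ov, giving *onluov*.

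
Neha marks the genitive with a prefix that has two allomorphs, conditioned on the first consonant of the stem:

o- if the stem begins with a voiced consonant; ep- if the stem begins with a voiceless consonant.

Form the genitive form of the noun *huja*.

ephuja

*huja* — first consonant /h/ (voiceless) → ep- → *ephuja*.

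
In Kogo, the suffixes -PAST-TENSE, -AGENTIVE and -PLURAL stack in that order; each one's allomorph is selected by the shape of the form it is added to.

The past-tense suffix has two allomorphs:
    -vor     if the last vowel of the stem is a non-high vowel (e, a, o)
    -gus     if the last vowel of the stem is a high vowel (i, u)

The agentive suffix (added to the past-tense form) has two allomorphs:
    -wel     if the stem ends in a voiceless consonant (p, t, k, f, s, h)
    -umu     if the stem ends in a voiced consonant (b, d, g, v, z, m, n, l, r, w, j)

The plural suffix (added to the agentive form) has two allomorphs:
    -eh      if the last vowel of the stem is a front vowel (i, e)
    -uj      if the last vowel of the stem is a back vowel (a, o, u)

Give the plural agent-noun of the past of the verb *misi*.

*misi*: last vowel = /i/, a high vowel → -gus → *misigus*.
The final consonant of the past-tense form *misigus* is /s/, which is voiceless, so the agentive suffix is -wel, giving *misiguswel*.
The last vowel of the agentive form *misiguswel* is /e/, which is a front vowel, so the plural suffix is -eh, giving *misigusweleh*.

misigusweleh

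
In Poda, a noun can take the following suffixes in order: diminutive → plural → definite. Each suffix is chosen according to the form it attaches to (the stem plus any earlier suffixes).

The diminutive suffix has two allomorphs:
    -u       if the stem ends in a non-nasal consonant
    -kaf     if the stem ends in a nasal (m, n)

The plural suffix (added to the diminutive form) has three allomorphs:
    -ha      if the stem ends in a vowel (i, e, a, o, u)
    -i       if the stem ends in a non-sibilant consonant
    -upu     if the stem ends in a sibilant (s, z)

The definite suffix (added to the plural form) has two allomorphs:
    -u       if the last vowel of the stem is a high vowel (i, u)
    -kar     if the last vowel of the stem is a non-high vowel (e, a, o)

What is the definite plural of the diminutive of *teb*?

*teb*: final consonant = /b/, non-nasal → -u → *tebu*.
The final sound of the diminutive form *tebu* is /u/, which is a vowel, so the plural suffix is -ha, giving *tebuha*.
The last vowel of the plural form *tebuha* is /a/, which is a non-high vowel, so the definite suffix is -kar, giving *tebuhakar*.

tebuhakar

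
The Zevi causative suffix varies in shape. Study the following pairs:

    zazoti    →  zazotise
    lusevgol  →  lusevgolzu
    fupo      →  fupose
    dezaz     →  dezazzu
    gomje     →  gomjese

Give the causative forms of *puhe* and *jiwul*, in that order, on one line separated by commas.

The pattern is consonant vs. vowel: -zu when the stem ends in a consonant (*lusevgol*, *dezaz*); -se when the stem ends in a vowel (*zazoti*, *fupo*, *gomje*).
*puhe*: final sound = /e/, a vowel → -se → *puhese*.
The final sound of *jiwul* is /l/, which is a consonant, so the suffix is -zu, giving *jiwulzu*.

puhese, jiwulzu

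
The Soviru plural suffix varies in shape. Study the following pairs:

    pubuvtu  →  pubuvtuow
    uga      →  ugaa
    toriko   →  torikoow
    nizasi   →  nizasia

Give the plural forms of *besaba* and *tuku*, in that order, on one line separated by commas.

The alternation tracks the last vowel of the stem — -ow when the last vowel of the stem is a rounded vowel (*pubuvtu*, *toriko*); -a when the last vowel of the stem is an unrounded vowel (*uga*, *nizasi*).
*besaba* — last vowel /a/ (an unrounded vowel) → -a → *besabaa*.
The last vowel of *tuku* is /u/, which is a rounded vowel, so the suffix is -ow, giving *tukuow*.

besabaa, tukuow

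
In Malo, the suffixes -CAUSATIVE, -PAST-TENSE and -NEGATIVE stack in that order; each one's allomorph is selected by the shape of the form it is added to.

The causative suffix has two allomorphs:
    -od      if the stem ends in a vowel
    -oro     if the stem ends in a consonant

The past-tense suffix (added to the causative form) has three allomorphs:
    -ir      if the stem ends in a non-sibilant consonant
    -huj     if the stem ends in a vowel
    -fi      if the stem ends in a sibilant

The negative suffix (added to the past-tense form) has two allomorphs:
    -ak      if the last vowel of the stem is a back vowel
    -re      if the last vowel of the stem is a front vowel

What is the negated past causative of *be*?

*be*: final sound = /e/, a vowel → -od → *beod*.
The causative form *beod*: final sound = /d/, a non-sibilant consonant → -ir → *beodir*.
The past-tense form *beodir* — last vowel /i/ (a front vowel) → -re → *beodirre*.

beodirre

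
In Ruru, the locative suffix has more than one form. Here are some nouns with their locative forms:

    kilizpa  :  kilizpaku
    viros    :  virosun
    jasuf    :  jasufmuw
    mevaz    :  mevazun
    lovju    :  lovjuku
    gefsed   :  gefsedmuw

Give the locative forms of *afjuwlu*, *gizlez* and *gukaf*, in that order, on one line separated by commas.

The pattern is sibilance of the final sound: -un when the stem ends in a sibilant (*viros*, *mevaz*); -muw when the stem ends in a non-sibilant consonant (*jasuf*, *gefsed*); -ku when the stem ends in a vowel (*kilizpa*, *lovju*).
*afjuwlu* — final sound /u/ (a vowel) → -ku → *afjuwluku*.
Since the final sound of *gizlez* is /z/ (a sibilant), it takes -un, giving *gizlezun*.
The final sound of *gukaf* is /f/, which is a non-sibilant consonant, so the suffix is -muw, giving *gukafmuw*.

afjuwluku, gizlezun, gukafmuw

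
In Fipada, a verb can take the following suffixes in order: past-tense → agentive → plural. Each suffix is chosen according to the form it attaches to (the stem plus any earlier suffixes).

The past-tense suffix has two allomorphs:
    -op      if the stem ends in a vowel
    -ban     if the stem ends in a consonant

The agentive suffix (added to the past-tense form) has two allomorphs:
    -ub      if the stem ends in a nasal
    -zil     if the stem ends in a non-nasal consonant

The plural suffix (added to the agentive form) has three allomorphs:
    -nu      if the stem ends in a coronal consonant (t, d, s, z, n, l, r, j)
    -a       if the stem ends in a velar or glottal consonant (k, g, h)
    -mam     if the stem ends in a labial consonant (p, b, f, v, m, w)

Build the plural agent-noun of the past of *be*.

beopzilnu

*be* — final sound /e/ (a vowel) → -op → *beop*.
Since the final consonant of the past-tense form *beop* is /p/ (non-nasal), it takes -zil, giving *beopzil*.
Since the final consonant of the agentive form *beopzil* is /l/ (coronal), it takes -nu, giving *beopzilnu*.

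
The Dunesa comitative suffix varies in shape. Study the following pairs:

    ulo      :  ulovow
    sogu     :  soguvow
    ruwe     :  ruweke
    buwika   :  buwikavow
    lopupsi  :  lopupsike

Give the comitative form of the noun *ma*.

mavow

The alternation tracks the last vowel of the stem — -ke when the last vowel of the stem is a front vowel (*ruwe*, *lopupsi*); -vow when the last vowel of the stem is a back vowel (*ulo*, *sogu*, *buwika*).
*ma* — last vowel /a/ (a back vowel) → -vow → *mavow*.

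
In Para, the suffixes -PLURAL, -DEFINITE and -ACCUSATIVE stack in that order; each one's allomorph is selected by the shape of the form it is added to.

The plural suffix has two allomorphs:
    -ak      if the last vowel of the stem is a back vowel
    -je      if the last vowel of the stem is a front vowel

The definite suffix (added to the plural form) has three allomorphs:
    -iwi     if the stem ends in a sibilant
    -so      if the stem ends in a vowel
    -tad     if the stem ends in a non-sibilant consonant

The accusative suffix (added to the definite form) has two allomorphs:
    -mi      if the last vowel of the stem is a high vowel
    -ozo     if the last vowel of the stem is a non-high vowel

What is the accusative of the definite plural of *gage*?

gagejesoozo

The last vowel of *gage* is /e/, which is a front vowel, so the plural suffix is -je, giving *gageje*.
Since the final sound of the plural form *gageje* is /e/ (a vowel), it takes -so, giving *gagejeso*.
Since the last vowel of the definite form *gagejeso* is /o/ (a non-high vowel), it takes -ozo, giving *gagejesoozo*.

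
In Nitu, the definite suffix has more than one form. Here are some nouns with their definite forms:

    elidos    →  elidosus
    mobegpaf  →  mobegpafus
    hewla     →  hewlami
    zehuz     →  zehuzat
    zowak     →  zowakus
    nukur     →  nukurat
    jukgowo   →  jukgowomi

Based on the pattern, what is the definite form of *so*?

The pattern is voicing of the final sound: -us when the stem ends in a voiceless consonant (*elidos*, *mobegpaf*, *zowak*); -at when the stem ends in a voiced consonant (*zehuz*, *nukur*); -mi when the stem ends in a vowel (*hewla*, *jukgowo*).
*so* — final sound /o/ (a vowel) → -mi → *somi*.

somi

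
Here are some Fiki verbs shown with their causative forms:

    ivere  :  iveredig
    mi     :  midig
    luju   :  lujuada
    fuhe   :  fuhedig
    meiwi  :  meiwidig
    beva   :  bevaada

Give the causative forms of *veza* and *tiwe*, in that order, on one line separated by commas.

vezaada, tiwedig

The suffix is conditioned by the last vowel: -dig when the last vowel of the stem is a front vowel (*ivere*, *mi*, *fuhe*, *meiwi*); -ada when the last vowel of the stem is a back vowel (*luju*, *beva*).
The last vowel of *veza* is /a/, which is a back vowel, so the suffix is -ada, giving *vezaada*.
Since the last vowel of *tiwe* is /e/ (a front vowel), it takes -dig, giving *tiwedig*.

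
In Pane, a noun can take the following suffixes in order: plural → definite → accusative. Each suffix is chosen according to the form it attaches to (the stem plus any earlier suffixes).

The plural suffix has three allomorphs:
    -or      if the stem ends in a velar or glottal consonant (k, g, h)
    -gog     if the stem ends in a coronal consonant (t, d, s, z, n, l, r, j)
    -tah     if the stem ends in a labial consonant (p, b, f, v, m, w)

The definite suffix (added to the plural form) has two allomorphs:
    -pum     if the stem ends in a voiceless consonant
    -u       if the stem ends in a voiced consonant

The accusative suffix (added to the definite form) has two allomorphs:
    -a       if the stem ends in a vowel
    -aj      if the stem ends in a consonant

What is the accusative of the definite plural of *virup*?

The final consonant of *virup* is /p/, which is labial, so the plural suffix is -tah, giving *viruptah*.
Since the final consonant of the plural form *viruptah* is /h/ (voiceless), it takes -pum, giving *viruptahpum*.
Since the final sound of the definite form *viruptahpum* is /m/ (a consonant), it takes -aj, giving *viruptahpumaj*.

viruptahpumaj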